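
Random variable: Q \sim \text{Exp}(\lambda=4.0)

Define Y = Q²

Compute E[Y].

E[Q²] = Var(Q) + (E[Q])² = 0.0625 + 0.0625 = 0.125

0.125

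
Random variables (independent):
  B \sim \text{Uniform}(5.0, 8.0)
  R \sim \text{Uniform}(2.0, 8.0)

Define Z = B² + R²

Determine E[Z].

E[Z] = E[B²] + E[R²]
E[B²] = Var(B) + E[B]² = 0.75 + 42.25 = 43
E[R²] = Var(R) + E[R]² = 3 + 25 = 28
E[Z] = 43 + 28 = 71

71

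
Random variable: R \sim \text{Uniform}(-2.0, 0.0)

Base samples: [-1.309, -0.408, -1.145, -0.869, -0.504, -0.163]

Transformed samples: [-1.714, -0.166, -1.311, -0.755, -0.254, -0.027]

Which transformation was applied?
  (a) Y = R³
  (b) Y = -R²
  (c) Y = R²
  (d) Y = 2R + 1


Checking option (b) Y = -R²:
  R = -1.309 -> Y = -1.714 ✓
  R = -0.408 -> Y = -0.166 ✓
  R = -1.145 -> Y = -1.311 ✓
All samples match this transformation.

(b) -R²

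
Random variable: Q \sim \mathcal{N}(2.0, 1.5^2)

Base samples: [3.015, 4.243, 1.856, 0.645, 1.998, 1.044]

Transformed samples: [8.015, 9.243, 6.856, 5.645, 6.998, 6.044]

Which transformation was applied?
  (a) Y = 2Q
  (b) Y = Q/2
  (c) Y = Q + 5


Checking option (c) Y = Q + 5:
  Q = 3.015 -> Y = 8.015 ✓
  Q = 4.243 -> Y = 9.243 ✓
  Q = 1.856 -> Y = 6.856 ✓
All samples match this transformation.

(c) Q + 5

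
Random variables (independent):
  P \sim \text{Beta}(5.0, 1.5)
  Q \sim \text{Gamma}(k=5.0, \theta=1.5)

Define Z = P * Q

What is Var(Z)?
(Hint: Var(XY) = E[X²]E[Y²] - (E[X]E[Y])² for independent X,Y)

Var(XY) = E[X²]E[Y²] - (E[X]E[Y])²
E[P] = 0.76923077, Var(P) = 0.023668639
E[Q] = 7.5, Var(Q) = 11.25
E[P²] = 0.023668639 + 0.76923077² = 0.61538462
E[Q²] = 11.25 + 7.5² = 67.5
Var(Z) = 0.61538462*67.5 - (0.76923077*7.5)²
= 41.538462 - 33.284024 = 8.2544379

8.2544379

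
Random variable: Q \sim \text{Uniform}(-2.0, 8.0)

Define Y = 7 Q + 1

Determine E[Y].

For Y = 7Q + 1:
E[Y] = 7 * E[Q] + 1
E[Q] = (-2 + 8)/2 = 3
E[Y] = 7 * 3 + 1 = 22

22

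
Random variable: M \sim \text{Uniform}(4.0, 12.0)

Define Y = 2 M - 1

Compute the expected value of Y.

For Y = 2M - 1:
E[Y] = 2 * E[M] - 1
E[M] = (4 + 12)/2 = 8
E[Y] = 2 * 8 - 1 = 15

15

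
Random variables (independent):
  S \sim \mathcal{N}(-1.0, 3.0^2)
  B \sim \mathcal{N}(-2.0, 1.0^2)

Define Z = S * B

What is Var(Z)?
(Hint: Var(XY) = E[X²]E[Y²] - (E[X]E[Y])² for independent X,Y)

Var(XY) = E[X²]E[Y²] - (E[X]E[Y])²
E[S] = -1, Var(S) = 9
E[B] = -2, Var(B) = 1
E[S²] = 9 + (-1)² = 10
E[B²] = 1 + (-2)² = 5
Var(Z) = 10*5 - (-1*(-2))²
= 50 - 4 = 46

46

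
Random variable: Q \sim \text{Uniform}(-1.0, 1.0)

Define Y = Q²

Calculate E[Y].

Using E[X²] = Var(X) + (E[X])²:
E[Q] = 0
Var(Q) = (1 + 1)^2/12 = 0.33333333
E[Q²] = 0.33333333 + 0² = 0.33333333 + 0 = 0.33333333

0.33333333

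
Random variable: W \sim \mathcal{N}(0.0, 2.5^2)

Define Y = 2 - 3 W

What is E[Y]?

For Y = -3W + 2:
E[Y] = -3 * E[W] + 2
E[W] = 0.0 = 0
E[Y] = -3 * 0 + 2 = 2

2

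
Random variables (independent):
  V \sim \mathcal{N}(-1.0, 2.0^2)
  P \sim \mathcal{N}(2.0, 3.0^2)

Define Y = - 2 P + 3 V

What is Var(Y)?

For independent RVs: Var(aX + bY) = a²Var(X) + b²Var(Y)
Var(V) = 4
Var(P) = 9
Var(Y) = 3²*4 + (-2)²*9
= 9*4 + 4*9 = 72

72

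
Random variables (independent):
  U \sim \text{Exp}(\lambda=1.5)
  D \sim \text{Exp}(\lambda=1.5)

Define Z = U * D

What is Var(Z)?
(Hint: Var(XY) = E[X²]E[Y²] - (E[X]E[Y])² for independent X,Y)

Var(XY) = E[X²]E[Y²] - (E[X]E[Y])²
E[U] = 0.66666667, Var(U) = 0.44444444
E[D] = 0.66666667, Var(D) = 0.44444444
E[U²] = 0.44444444 + 0.66666667² = 0.88888889
E[D²] = 0.44444444 + 0.66666667² = 0.88888889
Var(Z) = 0.88888889*0.88888889 - (0.66666667*0.66666667)²
= 0.79012346 - 0.19753086 = 0.59259259

0.59259259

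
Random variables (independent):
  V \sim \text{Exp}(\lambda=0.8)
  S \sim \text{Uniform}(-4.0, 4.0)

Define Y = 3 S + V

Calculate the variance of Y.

For independent RVs: Var(aX + bY) = a²Var(X) + b²Var(Y)
Var(V) = 1.5625
Var(S) = 5.3333333
Var(Y) = 1²*1.5625 + 3²*5.3333333
= 1*1.5625 + 9*5.3333333 = 49.5625

49.5625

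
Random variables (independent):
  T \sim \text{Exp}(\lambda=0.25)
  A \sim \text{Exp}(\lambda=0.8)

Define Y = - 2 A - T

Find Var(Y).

For independent RVs: Var(aX + bY) = a²Var(X) + b²Var(Y)
Var(T) = 16
Var(A) = 1.5625
Var(Y) = (-1)²*16 + (-2)²*1.5625
= 1*16 + 4*1.5625 = 22.25

22.25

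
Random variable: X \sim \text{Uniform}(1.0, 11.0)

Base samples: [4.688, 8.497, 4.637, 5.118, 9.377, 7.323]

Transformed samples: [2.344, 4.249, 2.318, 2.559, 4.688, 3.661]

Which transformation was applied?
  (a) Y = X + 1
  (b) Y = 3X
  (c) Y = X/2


Checking option (c) Y = X/2:
  X = 4.688 -> Y = 2.344 ✓
  X = 8.497 -> Y = 4.249 ✓
  X = 4.637 -> Y = 2.318 ✓
All samples match this transformation.

(c) X/2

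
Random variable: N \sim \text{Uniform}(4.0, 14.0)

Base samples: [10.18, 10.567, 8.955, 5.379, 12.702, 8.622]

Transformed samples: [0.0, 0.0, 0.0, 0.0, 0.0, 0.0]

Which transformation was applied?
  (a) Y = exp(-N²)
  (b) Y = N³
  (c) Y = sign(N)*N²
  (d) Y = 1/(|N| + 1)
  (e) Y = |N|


Checking option (a) Y = exp(-N²):
  N = 10.18 -> Y = 0.0 ✓
  N = 10.567 -> Y = 0.0 ✓
  N = 8.955 -> Y = 0.0 ✓
All samples match this transformation.

(a) exp(-N²)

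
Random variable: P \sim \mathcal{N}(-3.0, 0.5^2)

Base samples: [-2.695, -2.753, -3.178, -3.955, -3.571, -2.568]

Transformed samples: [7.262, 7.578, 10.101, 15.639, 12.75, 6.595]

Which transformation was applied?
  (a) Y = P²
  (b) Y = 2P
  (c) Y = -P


Checking option (a) Y = P²:
  P = -2.695 -> Y = 7.262 ✓
  P = -2.753 -> Y = 7.578 ✓
  P = -3.178 -> Y = 10.101 ✓
All samples match this transformation.

(a) P²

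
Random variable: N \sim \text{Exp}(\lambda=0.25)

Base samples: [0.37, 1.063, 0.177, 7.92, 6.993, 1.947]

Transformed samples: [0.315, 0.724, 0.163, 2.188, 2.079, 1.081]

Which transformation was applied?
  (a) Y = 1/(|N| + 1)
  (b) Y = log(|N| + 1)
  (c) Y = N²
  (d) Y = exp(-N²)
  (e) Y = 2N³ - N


Checking option (b) Y = log(|N| + 1):
  N = 0.37 -> Y = 0.315 ✓
  N = 1.063 -> Y = 0.724 ✓
  N = 0.177 -> Y = 0.163 ✓
All samples match this transformation.

(b) log(|N| + 1)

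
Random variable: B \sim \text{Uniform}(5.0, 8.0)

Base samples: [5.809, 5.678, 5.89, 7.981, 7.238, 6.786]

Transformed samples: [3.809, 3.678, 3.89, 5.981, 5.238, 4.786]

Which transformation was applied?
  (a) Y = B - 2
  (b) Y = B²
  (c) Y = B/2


Checking option (a) Y = B - 2:
  B = 5.809 -> Y = 3.809 ✓
  B = 5.678 -> Y = 3.678 ✓
  B = 5.89 -> Y = 3.89 ✓
All samples match this transformation.

(a) B - 2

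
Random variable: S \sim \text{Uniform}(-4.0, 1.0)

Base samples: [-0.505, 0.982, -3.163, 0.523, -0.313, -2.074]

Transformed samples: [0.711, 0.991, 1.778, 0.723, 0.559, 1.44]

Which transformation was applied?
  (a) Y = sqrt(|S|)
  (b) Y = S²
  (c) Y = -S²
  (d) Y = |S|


Checking option (a) Y = sqrt(|S|):
  S = -0.505 -> Y = 0.711 ✓
  S = 0.982 -> Y = 0.991 ✓
  S = -3.163 -> Y = 1.778 ✓
All samples match this transformation.

(a) sqrt(|S|)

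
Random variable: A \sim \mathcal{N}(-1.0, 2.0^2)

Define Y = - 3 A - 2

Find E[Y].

For Y = -3A - 2:
E[Y] = -3 * E[A] - 2
E[A] = -1.0 = -1
E[Y] = -3 * (-1) - 2 = 1

1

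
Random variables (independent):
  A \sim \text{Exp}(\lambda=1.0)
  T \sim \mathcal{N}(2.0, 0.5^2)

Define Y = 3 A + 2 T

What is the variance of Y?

For independent RVs: Var(aX + bY) = a²Var(X) + b²Var(Y)
Var(A) = 1
Var(T) = 0.25
Var(Y) = 3²*1 + 2²*0.25
= 9*1 + 4*0.25 = 10

10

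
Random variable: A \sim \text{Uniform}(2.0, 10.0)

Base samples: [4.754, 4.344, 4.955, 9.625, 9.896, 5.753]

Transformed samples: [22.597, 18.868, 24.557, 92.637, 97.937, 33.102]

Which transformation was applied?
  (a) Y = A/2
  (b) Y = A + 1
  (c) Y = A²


Checking option (c) Y = A²:
  A = 4.754 -> Y = 22.597 ✓
  A = 4.344 -> Y = 18.868 ✓
  A = 4.955 -> Y = 24.557 ✓
All samples match this transformation.

(c) A²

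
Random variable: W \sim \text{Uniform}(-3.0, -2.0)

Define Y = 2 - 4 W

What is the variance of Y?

For Y = aW + b: Var(Y) = a² * Var(W)
Var(W) = (-2 + 3)^2/12 = 0.083333333
Var(Y) = (-4)² * 0.083333333 = 16 * 0.083333333 = 1.3333333

1.3333333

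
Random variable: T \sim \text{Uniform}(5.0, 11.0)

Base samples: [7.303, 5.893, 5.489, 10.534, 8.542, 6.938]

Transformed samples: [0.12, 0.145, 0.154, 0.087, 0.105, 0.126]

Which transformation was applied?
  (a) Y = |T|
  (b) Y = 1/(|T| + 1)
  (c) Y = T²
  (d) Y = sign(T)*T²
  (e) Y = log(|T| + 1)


Checking option (b) Y = 1/(|T| + 1):
  T = 7.303 -> Y = 0.12 ✓
  T = 5.893 -> Y = 0.145 ✓
  T = 5.489 -> Y = 0.154 ✓
All samples match this transformation.

(b) 1/(|T| + 1)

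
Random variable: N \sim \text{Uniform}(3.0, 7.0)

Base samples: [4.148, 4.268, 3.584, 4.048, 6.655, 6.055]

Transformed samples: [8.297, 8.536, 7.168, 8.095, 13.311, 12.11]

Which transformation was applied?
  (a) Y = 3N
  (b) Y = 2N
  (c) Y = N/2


Checking option (b) Y = 2N:
  N = 4.148 -> Y = 8.297 ✓
  N = 4.268 -> Y = 8.536 ✓
  N = 3.584 -> Y = 7.168 ✓
All samples match this transformation.

(b) 2N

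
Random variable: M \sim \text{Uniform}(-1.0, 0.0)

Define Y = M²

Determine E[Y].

Using E[X²] = Var(X) + (E[X])²:
E[M] = -0.5
Var(M) = (0 + 1)^2/12 = 0.083333333
E[M²] = 0.083333333 + (-0.5)² = 0.083333333 + 0.25 = 0.33333333

0.33333333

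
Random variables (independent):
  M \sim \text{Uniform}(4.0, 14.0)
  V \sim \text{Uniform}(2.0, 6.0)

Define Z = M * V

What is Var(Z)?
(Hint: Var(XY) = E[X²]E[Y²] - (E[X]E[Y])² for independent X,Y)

Var(XY) = E[X²]E[Y²] - (E[X]E[Y])²
E[M] = 9, Var(M) = 8.3333333
E[V] = 4, Var(V) = 1.3333333
E[M²] = 8.3333333 + 9² = 89.333333
E[V²] = 1.3333333 + 4² = 17.333333
Var(Z) = 89.333333*17.333333 - (9*4)²
= 1548.4444 - 1296 = 252.44444

252.44444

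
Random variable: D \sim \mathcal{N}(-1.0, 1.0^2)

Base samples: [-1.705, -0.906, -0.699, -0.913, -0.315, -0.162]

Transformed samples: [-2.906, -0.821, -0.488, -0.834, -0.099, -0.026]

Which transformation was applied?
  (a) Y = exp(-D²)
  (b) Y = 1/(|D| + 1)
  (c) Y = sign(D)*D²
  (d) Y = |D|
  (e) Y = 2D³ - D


Checking option (c) Y = sign(D)*D²:
  D = -1.705 -> Y = -2.906 ✓
  D = -0.906 -> Y = -0.821 ✓
  D = -0.699 -> Y = -0.488 ✓
All samples match this transformation.

(c) sign(D)*D²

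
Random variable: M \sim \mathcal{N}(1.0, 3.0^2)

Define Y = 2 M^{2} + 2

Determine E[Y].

E[Y] = 2*E[M²] + 2
E[M] = 1
E[M²] = Var(M) + (E[M])² = 9 + 1 = 10
E[Y] = 2*10 + 2 = 22

22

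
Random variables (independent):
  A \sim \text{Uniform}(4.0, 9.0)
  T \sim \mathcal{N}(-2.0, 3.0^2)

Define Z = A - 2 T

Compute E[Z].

E[Z] = 1*E[A] - 2*E[T]
E[A] = 6.5
E[T] = -2
E[Z] = 1*6.5 - 2*(-2) = 10.5

10.5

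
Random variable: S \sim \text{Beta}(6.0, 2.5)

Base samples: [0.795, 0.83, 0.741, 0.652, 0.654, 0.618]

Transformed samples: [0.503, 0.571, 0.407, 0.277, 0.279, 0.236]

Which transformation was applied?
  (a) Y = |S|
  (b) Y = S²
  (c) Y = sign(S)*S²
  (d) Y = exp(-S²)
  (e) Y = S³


Checking option (e) Y = S³:
  S = 0.795 -> Y = 0.503 ✓
  S = 0.83 -> Y = 0.571 ✓
  S = 0.741 -> Y = 0.407 ✓
All samples match this transformation.

(e) S³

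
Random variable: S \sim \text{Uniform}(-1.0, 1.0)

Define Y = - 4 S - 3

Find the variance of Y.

For Y = aS + b: Var(Y) = a² * Var(S)
Var(S) = (1 + 1)^2/12 = 0.33333333
Var(Y) = (-4)² * 0.33333333 = 16 * 0.33333333 = 5.3333333

5.3333333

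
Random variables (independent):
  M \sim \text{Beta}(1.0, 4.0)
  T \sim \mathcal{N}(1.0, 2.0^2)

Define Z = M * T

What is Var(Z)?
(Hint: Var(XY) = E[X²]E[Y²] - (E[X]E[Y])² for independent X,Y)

Var(XY) = E[X²]E[Y²] - (E[X]E[Y])²
E[M] = 0.2, Var(M) = 0.026666667
E[T] = 1, Var(T) = 4
E[M²] = 0.026666667 + 0.2² = 0.066666667
E[T²] = 4 + 1² = 5
Var(Z) = 0.066666667*5 - (0.2*1)²
= 0.33333333 - 0.04 = 0.29333333

0.29333333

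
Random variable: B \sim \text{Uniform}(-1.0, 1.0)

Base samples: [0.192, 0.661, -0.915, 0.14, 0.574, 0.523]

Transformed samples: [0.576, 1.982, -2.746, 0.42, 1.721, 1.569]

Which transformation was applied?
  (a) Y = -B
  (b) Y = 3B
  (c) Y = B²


Checking option (b) Y = 3B:
  B = 0.192 -> Y = 0.576 ✓
  B = 0.661 -> Y = 1.982 ✓
  B = -0.915 -> Y = -2.746 ✓
All samples match this transformation.

(b) 3B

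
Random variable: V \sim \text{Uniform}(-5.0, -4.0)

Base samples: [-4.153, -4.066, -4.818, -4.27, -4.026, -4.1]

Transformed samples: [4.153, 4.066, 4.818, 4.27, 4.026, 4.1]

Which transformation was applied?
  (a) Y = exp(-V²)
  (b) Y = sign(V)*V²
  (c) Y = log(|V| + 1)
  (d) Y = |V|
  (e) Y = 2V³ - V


Checking option (d) Y = |V|:
  V = -4.153 -> Y = 4.153 ✓
  V = -4.066 -> Y = 4.066 ✓
  V = -4.818 -> Y = 4.818 ✓
All samples match this transformation.

(d) |V|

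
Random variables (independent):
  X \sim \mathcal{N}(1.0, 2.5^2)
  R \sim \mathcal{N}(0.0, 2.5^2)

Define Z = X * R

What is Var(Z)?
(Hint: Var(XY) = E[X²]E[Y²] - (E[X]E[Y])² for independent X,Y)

Var(XY) = E[X²]E[Y²] - (E[X]E[Y])²
E[X] = 1, Var(X) = 6.25
E[R] = 0, Var(R) = 6.25
E[X²] = 6.25 + 1² = 7.25
E[R²] = 6.25 + 0² = 6.25
Var(Z) = 7.25*6.25 - (1*0)²
= 45.3125 - 0 = 45.3125

45.3125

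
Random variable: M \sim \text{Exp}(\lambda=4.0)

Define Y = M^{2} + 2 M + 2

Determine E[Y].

E[Y] = 1*E[M²] + 2*E[M] + 2
E[M] = 0.25
E[M²] = Var(M) + (E[M])² = 0.0625 + 0.0625 = 0.125
E[Y] = 1*0.125 + 2*0.25 + 2 = 2.625

2.625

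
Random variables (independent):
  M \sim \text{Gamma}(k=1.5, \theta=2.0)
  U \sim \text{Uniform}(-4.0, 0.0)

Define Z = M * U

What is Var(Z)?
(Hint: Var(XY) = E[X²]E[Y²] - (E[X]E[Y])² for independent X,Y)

Var(XY) = E[X²]E[Y²] - (E[X]E[Y])²
E[M] = 3, Var(M) = 6
E[U] = -2, Var(U) = 1.3333333
E[M²] = 6 + 3² = 15
E[U²] = 1.3333333 + (-2)² = 5.3333333
Var(Z) = 15*5.3333333 - (3*(-2))²
= 80 - 36 = 44

44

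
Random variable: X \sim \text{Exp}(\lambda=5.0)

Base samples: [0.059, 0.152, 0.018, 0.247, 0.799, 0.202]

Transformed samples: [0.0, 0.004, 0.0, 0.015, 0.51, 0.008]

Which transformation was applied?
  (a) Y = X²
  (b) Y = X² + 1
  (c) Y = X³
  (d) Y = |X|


Checking option (c) Y = X³:
  X = 0.059 -> Y = 0.0 ✓
  X = 0.152 -> Y = 0.004 ✓
  X = 0.018 -> Y = 0.0 ✓
All samples match this transformation.

(c) X³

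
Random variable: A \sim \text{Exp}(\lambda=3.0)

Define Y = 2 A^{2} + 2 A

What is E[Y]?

E[Y] = 2*E[A²] + 2*E[A]
E[A] = 0.33333333
E[A²] = Var(A) + (E[A])² = 0.11111111 + 0.11111111 = 0.22222222
E[Y] = 2*0.22222222 + 2*0.33333333 = 1.1111111

1.1111111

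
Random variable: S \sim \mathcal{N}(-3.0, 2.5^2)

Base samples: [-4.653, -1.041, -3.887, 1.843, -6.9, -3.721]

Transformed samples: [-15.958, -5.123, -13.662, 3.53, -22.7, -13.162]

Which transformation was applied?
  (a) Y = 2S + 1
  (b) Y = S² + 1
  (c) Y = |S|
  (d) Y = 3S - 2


Checking option (d) Y = 3S - 2:
  S = -4.653 -> Y = -15.958 ✓
  S = -1.041 -> Y = -5.123 ✓
  S = -3.887 -> Y = -13.662 ✓
All samples match this transformation.

(d) 3S - 2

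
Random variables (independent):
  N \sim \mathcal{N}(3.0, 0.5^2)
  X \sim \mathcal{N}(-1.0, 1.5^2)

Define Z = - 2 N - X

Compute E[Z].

E[Z] = -2*E[N] - 1*E[X]
E[N] = 3
E[X] = -1
E[Z] = -2*3 - 1*(-1) = -5

-5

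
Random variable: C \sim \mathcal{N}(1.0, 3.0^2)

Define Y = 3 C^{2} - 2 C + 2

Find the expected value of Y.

E[Y] = 3*E[C²] - 2*E[C] + 2
E[C] = 1
E[C²] = Var(C) + (E[C])² = 9 + 1 = 10
E[Y] = 3*10 - 2*1 + 2 = 30

30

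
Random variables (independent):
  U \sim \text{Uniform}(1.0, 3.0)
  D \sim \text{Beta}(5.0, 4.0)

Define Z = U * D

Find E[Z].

For independent RVs: E[XY] = E[X]*E[Y]
E[U] = 2
E[D] = 0.55555556
E[Z] = 2 * 0.55555556 = 1.1111111

1.1111111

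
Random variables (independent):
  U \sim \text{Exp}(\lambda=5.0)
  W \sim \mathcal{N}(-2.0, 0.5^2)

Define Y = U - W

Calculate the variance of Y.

For independent RVs: Var(aX + bY) = a²Var(X) + b²Var(Y)
Var(U) = 0.04
Var(W) = 0.25
Var(Y) = 1²*0.04 + (-1)²*0.25
= 1*0.04 + 1*0.25 = 0.29

0.29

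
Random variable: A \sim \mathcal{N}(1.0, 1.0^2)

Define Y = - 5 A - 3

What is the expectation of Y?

For Y = -5A - 3:
E[Y] = -5 * E[A] - 3
E[A] = 1.0 = 1
E[Y] = -5 * 1 - 3 = -8

-8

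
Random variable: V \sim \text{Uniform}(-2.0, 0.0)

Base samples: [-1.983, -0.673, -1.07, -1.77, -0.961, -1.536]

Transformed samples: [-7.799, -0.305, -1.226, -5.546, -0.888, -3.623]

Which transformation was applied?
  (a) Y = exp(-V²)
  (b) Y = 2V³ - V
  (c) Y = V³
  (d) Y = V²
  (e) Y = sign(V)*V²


Checking option (c) Y = V³:
  V = -1.983 -> Y = -7.799 ✓
  V = -0.673 -> Y = -0.305 ✓
  V = -1.07 -> Y = -1.226 ✓
All samples match this transformation.

(c) V³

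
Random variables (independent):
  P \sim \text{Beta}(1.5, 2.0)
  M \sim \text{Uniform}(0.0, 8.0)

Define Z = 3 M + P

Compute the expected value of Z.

E[Z] = 1*E[P] + 3*E[M]
E[P] = 0.42857143
E[M] = 4
E[Z] = 1*0.42857143 + 3*4 = 12.428571

12.428571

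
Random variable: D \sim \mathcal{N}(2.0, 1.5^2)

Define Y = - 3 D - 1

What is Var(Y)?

For Y = aD + b: Var(Y) = a² * Var(D)
Var(D) = 1.5^2 = 2.25
Var(Y) = (-3)² * 2.25 = 9 * 2.25 = 20.25

20.25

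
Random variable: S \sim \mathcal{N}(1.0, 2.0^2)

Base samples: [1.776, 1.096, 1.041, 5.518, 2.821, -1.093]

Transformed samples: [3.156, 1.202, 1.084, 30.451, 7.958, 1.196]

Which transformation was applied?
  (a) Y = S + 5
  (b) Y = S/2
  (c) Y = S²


Checking option (c) Y = S²:
  S = 1.776 -> Y = 3.156 ✓
  S = 1.096 -> Y = 1.202 ✓
  S = 1.041 -> Y = 1.084 ✓
All samples match this transformation.

(c) S²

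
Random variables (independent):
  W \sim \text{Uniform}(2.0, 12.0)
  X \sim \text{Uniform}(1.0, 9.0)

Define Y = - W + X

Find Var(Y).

For independent RVs: Var(aX + bY) = a²Var(X) + b²Var(Y)
Var(W) = 8.3333333
Var(X) = 5.3333333
Var(Y) = (-1)²*8.3333333 + 1²*5.3333333
= 1*8.3333333 + 1*5.3333333 = 13.666667

13.666667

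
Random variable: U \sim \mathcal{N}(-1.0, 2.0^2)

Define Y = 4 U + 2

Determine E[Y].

For Y = 4U + 2:
E[Y] = 4 * E[U] + 2
E[U] = -1.0 = -1
E[Y] = 4 * (-1) + 2 = -2

-2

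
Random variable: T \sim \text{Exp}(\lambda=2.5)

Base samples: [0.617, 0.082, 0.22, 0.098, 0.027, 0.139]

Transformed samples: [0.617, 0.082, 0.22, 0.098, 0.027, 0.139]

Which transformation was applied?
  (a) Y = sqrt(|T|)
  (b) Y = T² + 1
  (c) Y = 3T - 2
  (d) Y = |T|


Checking option (d) Y = |T|:
  T = 0.617 -> Y = 0.617 ✓
  T = 0.082 -> Y = 0.082 ✓
  T = 0.22 -> Y = 0.22 ✓
All samples match this transformation.

(d) |T|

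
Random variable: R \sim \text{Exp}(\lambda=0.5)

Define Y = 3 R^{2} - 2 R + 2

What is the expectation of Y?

E[Y] = 3*E[R²] - 2*E[R] + 2
E[R] = 2
E[R²] = Var(R) + (E[R])² = 4 + 4 = 8
E[Y] = 3*8 - 2*2 + 2 = 22

22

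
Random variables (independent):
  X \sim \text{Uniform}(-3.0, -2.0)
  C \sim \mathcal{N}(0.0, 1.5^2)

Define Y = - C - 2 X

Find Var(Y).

For independent RVs: Var(aX + bY) = a²Var(X) + b²Var(Y)
Var(X) = 0.083333333
Var(C) = 2.25
Var(Y) = (-2)²*0.083333333 + (-1)²*2.25
= 4*0.083333333 + 1*2.25 = 2.5833333

2.5833333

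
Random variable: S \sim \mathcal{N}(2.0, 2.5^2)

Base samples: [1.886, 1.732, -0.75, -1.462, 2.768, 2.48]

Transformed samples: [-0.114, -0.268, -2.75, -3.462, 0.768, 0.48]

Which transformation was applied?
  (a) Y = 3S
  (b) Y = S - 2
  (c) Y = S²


Checking option (b) Y = S - 2:
  S = 1.886 -> Y = -0.114 ✓
  S = 1.732 -> Y = -0.268 ✓
  S = -0.75 -> Y = -2.75 ✓
All samples match this transformation.

(b) S - 2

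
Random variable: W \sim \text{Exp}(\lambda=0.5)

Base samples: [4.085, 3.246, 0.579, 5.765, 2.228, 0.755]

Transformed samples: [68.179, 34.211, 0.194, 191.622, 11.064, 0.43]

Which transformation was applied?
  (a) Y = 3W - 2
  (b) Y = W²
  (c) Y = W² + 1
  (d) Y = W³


Checking option (d) Y = W³:
  W = 4.085 -> Y = 68.179 ✓
  W = 3.246 -> Y = 34.211 ✓
  W = 0.579 -> Y = 0.194 ✓
All samples match this transformation.

(d) W³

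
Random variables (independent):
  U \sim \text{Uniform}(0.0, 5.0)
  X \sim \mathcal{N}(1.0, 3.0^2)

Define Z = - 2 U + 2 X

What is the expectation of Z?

E[Z] = -2*E[U] + 2*E[X]
E[U] = 2.5
E[X] = 1
E[Z] = -2*2.5 + 2*1 = -3

-3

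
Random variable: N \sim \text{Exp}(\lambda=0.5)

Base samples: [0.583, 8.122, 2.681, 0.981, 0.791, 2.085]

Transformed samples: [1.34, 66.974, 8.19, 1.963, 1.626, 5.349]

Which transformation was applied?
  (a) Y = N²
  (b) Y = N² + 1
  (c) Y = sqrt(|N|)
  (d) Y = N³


Checking option (b) Y = N² + 1:
  N = 0.583 -> Y = 1.34 ✓
  N = 8.122 -> Y = 66.974 ✓
  N = 2.681 -> Y = 8.19 ✓
All samples match this transformation.

(b) N² + 1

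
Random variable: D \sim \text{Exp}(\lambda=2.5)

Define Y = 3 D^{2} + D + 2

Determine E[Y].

E[Y] = 3*E[D²] + 1*E[D] + 2
E[D] = 0.4
E[D²] = Var(D) + (E[D])² = 0.16 + 0.16 = 0.32
E[Y] = 3*0.32 + 1*0.4 + 2 = 3.36

3.36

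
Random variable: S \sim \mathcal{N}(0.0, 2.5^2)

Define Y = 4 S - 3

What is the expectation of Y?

For Y = 4S - 3:
E[Y] = 4 * E[S] - 3
E[S] = 0.0 = 0
E[Y] = 4 * 0 - 3 = -3

-3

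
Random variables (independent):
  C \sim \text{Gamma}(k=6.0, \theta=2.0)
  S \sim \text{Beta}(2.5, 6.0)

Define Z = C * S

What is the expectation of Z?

For independent RVs: E[XY] = E[X]*E[Y]
E[C] = 12
E[S] = 0.29411765
E[Z] = 12 * 0.29411765 = 3.5294118

3.5294118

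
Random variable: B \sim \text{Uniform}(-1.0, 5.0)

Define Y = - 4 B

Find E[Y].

For Y = -4B:
E[Y] = -4 * E[B]
E[B] = (-1 + 5)/2 = 2
E[Y] = -4 * 2 = -8

-8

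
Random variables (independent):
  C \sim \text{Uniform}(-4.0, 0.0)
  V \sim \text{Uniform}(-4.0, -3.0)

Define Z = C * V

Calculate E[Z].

For independent RVs: E[XY] = E[X]*E[Y]
E[C] = -2
E[V] = -3.5
E[Z] = -2 * (-3.5) = 7

7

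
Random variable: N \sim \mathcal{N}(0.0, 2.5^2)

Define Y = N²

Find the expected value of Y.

Using E[X²] = Var(X) + (E[X])²:
E[N] = 0
Var(N) = 2.5^2 = 6.25
E[N²] = 6.25 + 0² = 6.25 + 0 = 6.25

6.25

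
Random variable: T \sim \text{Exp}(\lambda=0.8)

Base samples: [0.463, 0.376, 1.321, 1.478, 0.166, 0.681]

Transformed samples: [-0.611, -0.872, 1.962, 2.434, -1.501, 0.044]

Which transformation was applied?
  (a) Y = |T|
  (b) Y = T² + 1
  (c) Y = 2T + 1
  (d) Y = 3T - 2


Checking option (d) Y = 3T - 2:
  T = 0.463 -> Y = -0.611 ✓
  T = 0.376 -> Y = -0.872 ✓
  T = 1.321 -> Y = 1.962 ✓
All samples match this transformation.

(d) 3T - 2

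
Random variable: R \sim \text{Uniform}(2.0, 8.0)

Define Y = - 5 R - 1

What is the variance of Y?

For Y = aR + b: Var(Y) = a² * Var(R)
Var(R) = (8 - 2)^2/12 = 3
Var(Y) = (-5)² * 3 = 25 * 3 = 75

75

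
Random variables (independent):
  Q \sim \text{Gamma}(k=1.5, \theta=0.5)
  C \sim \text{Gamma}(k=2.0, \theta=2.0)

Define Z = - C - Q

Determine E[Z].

E[Z] = -1*E[Q] - 1*E[C]
E[Q] = 0.75
E[C] = 4
E[Z] = -1*0.75 - 1*4 = -4.75

-4.75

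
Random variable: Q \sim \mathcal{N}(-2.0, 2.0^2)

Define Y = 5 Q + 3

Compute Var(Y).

For Y = aQ + b: Var(Y) = a² * Var(Q)
Var(Q) = 2.0^2 = 4
Var(Y) = 5² * 4 = 25 * 4 = 100

100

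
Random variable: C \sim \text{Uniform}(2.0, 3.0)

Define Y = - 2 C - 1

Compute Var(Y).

For Y = aC + b: Var(Y) = a² * Var(C)
Var(C) = (3 - 2)^2/12 = 0.083333333
Var(Y) = (-2)² * 0.083333333 = 4 * 0.083333333 = 0.33333333

0.33333333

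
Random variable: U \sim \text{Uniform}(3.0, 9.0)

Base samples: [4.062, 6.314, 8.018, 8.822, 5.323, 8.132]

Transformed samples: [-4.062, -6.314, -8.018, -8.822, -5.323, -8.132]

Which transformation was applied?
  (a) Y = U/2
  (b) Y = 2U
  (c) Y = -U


Checking option (c) Y = -U:
  U = 4.062 -> Y = -4.062 ✓
  U = 6.314 -> Y = -6.314 ✓
  U = 8.018 -> Y = -8.018 ✓
All samples match this transformation.

(c) -U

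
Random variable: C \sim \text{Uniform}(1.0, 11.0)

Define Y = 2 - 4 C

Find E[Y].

For Y = -4C + 2:
E[Y] = -4 * E[C] + 2
E[C] = (1 + 11)/2 = 6
E[Y] = -4 * 6 + 2 = -22

-22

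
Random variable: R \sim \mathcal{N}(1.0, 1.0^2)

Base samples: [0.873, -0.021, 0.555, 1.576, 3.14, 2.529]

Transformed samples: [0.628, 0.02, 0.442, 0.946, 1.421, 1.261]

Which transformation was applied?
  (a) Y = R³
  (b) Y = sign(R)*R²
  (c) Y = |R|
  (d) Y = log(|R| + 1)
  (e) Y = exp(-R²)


Checking option (d) Y = log(|R| + 1):
  R = 0.873 -> Y = 0.628 ✓
  R = -0.021 -> Y = 0.02 ✓
  R = 0.555 -> Y = 0.442 ✓
All samples match this transformation.

(d) log(|R| + 1)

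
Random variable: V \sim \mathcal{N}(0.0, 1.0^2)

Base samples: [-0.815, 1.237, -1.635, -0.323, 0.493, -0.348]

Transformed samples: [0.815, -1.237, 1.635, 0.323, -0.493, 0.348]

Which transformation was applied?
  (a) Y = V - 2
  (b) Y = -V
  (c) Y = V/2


Checking option (b) Y = -V:
  V = -0.815 -> Y = 0.815 ✓
  V = 1.237 -> Y = -1.237 ✓
  V = -1.635 -> Y = 1.635 ✓
All samples match this transformation.

(b) -V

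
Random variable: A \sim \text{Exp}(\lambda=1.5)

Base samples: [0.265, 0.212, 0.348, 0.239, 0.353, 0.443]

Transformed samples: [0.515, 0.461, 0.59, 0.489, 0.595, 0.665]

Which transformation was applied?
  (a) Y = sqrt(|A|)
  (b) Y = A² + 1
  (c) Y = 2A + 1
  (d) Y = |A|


Checking option (a) Y = sqrt(|A|):
  A = 0.265 -> Y = 0.515 ✓
  A = 0.212 -> Y = 0.461 ✓
  A = 0.348 -> Y = 0.59 ✓
All samples match this transformation.

(a) sqrt(|A|)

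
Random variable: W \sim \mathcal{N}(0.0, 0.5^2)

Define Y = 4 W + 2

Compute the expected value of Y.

For Y = 4W + 2:
E[Y] = 4 * E[W] + 2
E[W] = 0.0 = 0
E[Y] = 4 * 0 + 2 = 2

2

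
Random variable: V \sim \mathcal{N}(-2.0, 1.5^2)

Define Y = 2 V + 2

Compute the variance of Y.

For Y = aV + b: Var(Y) = a² * Var(V)
Var(V) = 1.5^2 = 2.25
Var(Y) = 2² * 2.25 = 4 * 2.25 = 9

9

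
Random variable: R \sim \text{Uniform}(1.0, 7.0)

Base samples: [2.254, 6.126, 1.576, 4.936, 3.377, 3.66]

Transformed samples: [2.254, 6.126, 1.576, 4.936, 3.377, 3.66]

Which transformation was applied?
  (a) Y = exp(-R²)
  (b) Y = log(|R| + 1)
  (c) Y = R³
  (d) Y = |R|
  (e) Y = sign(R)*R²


Checking option (d) Y = |R|:
  R = 2.254 -> Y = 2.254 ✓
  R = 6.126 -> Y = 6.126 ✓
  R = 1.576 -> Y = 1.576 ✓
All samples match this transformation.

(d) |R|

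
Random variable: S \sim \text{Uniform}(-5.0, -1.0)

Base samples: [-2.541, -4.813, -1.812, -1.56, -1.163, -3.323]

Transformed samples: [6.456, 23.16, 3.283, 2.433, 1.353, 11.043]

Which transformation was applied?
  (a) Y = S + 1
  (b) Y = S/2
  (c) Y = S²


Checking option (c) Y = S²:
  S = -2.541 -> Y = 6.456 ✓
  S = -4.813 -> Y = 23.16 ✓
  S = -1.812 -> Y = 3.283 ✓
All samples match this transformation.

(c) S²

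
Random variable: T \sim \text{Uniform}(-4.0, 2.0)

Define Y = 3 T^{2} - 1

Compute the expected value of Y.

E[Y] = 3*E[T²] - 1
E[T] = -1
E[T²] = Var(T) + (E[T])² = 3 + 1 = 4
E[Y] = 3*4 - 1 = 11

11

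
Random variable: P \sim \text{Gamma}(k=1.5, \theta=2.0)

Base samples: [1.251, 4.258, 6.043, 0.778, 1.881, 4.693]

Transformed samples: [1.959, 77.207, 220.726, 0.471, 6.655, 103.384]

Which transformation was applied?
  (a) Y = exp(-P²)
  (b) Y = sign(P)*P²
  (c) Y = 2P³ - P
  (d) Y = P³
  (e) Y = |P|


Checking option (d) Y = P³:
  P = 1.251 -> Y = 1.959 ✓
  P = 4.258 -> Y = 77.207 ✓
  P = 6.043 -> Y = 220.726 ✓
All samples match this transformation.

(d) P³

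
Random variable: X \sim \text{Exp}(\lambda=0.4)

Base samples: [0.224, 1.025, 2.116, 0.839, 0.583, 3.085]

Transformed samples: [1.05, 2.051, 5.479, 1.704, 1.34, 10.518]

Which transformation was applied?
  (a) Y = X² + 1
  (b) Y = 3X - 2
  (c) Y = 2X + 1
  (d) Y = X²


Checking option (a) Y = X² + 1:
  X = 0.224 -> Y = 1.05 ✓
  X = 1.025 -> Y = 2.051 ✓
  X = 2.116 -> Y = 5.479 ✓
All samples match this transformation.

(a) X² + 1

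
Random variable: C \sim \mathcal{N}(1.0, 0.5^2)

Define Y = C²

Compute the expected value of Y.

Using E[X²] = Var(X) + (E[X])²:
E[C] = 1
Var(C) = 0.5^2 = 0.25
E[C²] = 0.25 + 1² = 0.25 + 1 = 1.25

1.25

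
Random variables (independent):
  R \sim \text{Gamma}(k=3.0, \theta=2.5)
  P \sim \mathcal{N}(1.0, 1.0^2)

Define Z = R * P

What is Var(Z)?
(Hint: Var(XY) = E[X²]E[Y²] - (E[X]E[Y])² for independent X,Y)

Var(XY) = E[X²]E[Y²] - (E[X]E[Y])²
E[R] = 7.5, Var(R) = 18.75
E[P] = 1, Var(P) = 1
E[R²] = 18.75 + 7.5² = 75
E[P²] = 1 + 1² = 2
Var(Z) = 75*2 - (7.5*1)²
= 150 - 56.25 = 93.75

93.75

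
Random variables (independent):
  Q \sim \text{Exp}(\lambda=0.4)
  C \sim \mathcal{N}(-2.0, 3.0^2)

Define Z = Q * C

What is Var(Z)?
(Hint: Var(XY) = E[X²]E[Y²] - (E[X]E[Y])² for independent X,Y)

Var(XY) = E[X²]E[Y²] - (E[X]E[Y])²
E[Q] = 2.5, Var(Q) = 6.25
E[C] = -2, Var(C) = 9
E[Q²] = 6.25 + 2.5² = 12.5
E[C²] = 9 + (-2)² = 13
Var(Z) = 12.5*13 - (2.5*(-2))²
= 162.5 - 25 = 137.5

137.5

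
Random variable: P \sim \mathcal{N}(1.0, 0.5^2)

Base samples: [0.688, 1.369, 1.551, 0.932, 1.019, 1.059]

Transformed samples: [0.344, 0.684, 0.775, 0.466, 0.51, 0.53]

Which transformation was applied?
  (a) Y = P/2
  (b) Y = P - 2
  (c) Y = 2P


Checking option (a) Y = P/2:
  P = 0.688 -> Y = 0.344 ✓
  P = 1.369 -> Y = 0.684 ✓
  P = 1.551 -> Y = 0.775 ✓
All samples match this transformation.

(a) P/2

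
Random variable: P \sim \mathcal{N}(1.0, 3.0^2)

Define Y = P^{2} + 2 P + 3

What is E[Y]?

E[Y] = 1*E[P²] + 2*E[P] + 3
E[P] = 1
E[P²] = Var(P) + (E[P])² = 9 + 1 = 10
E[Y] = 1*10 + 2*1 + 3 = 15

15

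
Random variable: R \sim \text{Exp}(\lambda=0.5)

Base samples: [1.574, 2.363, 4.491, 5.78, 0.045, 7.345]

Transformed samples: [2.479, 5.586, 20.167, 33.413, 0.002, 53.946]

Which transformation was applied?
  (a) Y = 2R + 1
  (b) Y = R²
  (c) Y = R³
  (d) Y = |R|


Checking option (b) Y = R²:
  R = 1.574 -> Y = 2.479 ✓
  R = 2.363 -> Y = 5.586 ✓
  R = 4.491 -> Y = 20.167 ✓
All samples match this transformation.

(b) R²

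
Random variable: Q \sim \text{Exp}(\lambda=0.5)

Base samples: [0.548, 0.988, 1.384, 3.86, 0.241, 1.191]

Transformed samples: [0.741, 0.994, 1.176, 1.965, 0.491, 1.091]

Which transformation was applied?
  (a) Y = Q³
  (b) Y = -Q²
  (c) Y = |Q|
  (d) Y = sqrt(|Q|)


Checking option (d) Y = sqrt(|Q|):
  Q = 0.548 -> Y = 0.741 ✓
  Q = 0.988 -> Y = 0.994 ✓
  Q = 1.384 -> Y = 1.176 ✓
All samples match this transformation.

(d) sqrt(|Q|)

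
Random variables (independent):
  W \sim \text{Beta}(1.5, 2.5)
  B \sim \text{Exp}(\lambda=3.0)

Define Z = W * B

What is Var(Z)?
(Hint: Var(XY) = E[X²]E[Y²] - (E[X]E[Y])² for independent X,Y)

Var(XY) = E[X²]E[Y²] - (E[X]E[Y])²
E[W] = 0.375, Var(W) = 0.046875
E[B] = 0.33333333, Var(B) = 0.11111111
E[W²] = 0.046875 + 0.375² = 0.1875
E[B²] = 0.11111111 + 0.33333333² = 0.22222222
Var(Z) = 0.1875*0.22222222 - (0.375*0.33333333)²
= 0.041666667 - 0.015625 = 0.026041667

0.026041667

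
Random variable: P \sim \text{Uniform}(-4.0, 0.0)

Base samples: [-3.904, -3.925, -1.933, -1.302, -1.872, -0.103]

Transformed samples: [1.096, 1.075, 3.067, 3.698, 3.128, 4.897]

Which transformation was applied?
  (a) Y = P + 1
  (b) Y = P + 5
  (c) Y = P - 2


Checking option (b) Y = P + 5:
  P = -3.904 -> Y = 1.096 ✓
  P = -3.925 -> Y = 1.075 ✓
  P = -1.933 -> Y = 3.067 ✓
All samples match this transformation.

(b) P + 5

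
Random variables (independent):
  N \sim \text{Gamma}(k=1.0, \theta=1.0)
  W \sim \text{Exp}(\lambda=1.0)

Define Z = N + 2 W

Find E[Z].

E[Z] = 1*E[N] + 2*E[W]
E[N] = 1
E[W] = 1
E[Z] = 1*1 + 2*1 = 3

3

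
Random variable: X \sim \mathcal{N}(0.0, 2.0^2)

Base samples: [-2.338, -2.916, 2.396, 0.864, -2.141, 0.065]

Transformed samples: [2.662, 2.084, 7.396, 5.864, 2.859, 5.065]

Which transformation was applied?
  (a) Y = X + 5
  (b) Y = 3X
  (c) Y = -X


Checking option (a) Y = X + 5:
  X = -2.338 -> Y = 2.662 ✓
  X = -2.916 -> Y = 2.084 ✓
  X = 2.396 -> Y = 7.396 ✓
All samples match this transformation.

(a) X + 5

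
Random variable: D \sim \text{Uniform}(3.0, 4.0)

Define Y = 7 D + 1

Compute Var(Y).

For Y = aD + b: Var(Y) = a² * Var(D)
Var(D) = (4 - 3)^2/12 = 0.083333333
Var(Y) = 7² * 0.083333333 = 49 * 0.083333333 = 4.0833333

4.0833333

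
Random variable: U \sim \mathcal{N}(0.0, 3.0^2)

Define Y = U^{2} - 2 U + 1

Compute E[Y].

E[Y] = 1*E[U²] - 2*E[U] + 1
E[U] = 0
E[U²] = Var(U) + (E[U])² = 9 + 0 = 9
E[Y] = 1*9 - 2*0 + 1 = 10

10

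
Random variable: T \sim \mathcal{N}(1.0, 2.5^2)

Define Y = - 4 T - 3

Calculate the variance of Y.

For Y = aT + b: Var(Y) = a² * Var(T)
Var(T) = 2.5^2 = 6.25
Var(Y) = (-4)² * 6.25 = 16 * 6.25 = 100

100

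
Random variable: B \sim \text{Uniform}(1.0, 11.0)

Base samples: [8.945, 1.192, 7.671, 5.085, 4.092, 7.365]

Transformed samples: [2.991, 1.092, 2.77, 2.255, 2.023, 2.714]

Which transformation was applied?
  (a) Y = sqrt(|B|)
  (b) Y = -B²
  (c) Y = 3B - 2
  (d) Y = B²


Checking option (a) Y = sqrt(|B|):
  B = 8.945 -> Y = 2.991 ✓
  B = 1.192 -> Y = 1.092 ✓
  B = 7.671 -> Y = 2.77 ✓
All samples match this transformation.

(a) sqrt(|B|)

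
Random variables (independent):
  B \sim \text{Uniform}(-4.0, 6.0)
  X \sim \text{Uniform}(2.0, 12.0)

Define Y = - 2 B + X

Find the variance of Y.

For independent RVs: Var(aX + bY) = a²Var(X) + b²Var(Y)
Var(B) = 8.3333333
Var(X) = 8.3333333
Var(Y) = (-2)²*8.3333333 + 1²*8.3333333
= 4*8.3333333 + 1*8.3333333 = 41.666667

41.666667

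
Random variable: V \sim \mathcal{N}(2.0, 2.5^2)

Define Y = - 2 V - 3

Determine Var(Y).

For Y = aV + b: Var(Y) = a² * Var(V)
Var(V) = 2.5^2 = 6.25
Var(Y) = (-2)² * 6.25 = 4 * 6.25 = 25

25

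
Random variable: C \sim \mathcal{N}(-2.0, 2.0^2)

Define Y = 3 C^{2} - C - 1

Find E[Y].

E[Y] = 3*E[C²] - 1*E[C] - 1
E[C] = -2
E[C²] = Var(C) + (E[C])² = 4 + 4 = 8
E[Y] = 3*8 - 1*(-2) - 1 = 25

25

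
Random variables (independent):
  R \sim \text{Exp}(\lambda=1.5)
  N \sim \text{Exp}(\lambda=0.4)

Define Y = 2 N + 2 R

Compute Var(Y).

For independent RVs: Var(aX + bY) = a²Var(X) + b²Var(Y)
Var(R) = 0.44444444
Var(N) = 6.25
Var(Y) = 2²*0.44444444 + 2²*6.25
= 4*0.44444444 + 4*6.25 = 26.777778

26.777778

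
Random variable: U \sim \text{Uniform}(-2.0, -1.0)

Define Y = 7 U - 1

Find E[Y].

For Y = 7U - 1:
E[Y] = 7 * E[U] - 1
E[U] = (-2 - 1)/2 = -1.5
E[Y] = 7 * (-1.5) - 1 = -11.5

-11.5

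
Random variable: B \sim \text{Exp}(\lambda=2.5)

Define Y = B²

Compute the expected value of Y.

E[B²] = Var(B) + (E[B])² = 0.16 + 0.16 = 0.32

0.32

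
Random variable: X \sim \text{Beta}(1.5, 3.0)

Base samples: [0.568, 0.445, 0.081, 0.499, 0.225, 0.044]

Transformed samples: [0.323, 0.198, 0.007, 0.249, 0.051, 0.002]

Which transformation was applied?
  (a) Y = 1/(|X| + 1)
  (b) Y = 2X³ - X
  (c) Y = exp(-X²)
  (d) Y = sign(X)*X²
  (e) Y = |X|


Checking option (d) Y = sign(X)*X²:
  X = 0.568 -> Y = 0.323 ✓
  X = 0.445 -> Y = 0.198 ✓
  X = 0.081 -> Y = 0.007 ✓
All samples match this transformation.

(d) sign(X)*X²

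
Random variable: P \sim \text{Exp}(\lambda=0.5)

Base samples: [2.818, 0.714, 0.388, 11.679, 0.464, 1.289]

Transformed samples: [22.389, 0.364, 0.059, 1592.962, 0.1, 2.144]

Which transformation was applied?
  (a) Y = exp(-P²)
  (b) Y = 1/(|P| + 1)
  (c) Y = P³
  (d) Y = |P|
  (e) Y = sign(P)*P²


Checking option (c) Y = P³:
  P = 2.818 -> Y = 22.389 ✓
  P = 0.714 -> Y = 0.364 ✓
  P = 0.388 -> Y = 0.059 ✓
All samples match this transformation.

(c) P³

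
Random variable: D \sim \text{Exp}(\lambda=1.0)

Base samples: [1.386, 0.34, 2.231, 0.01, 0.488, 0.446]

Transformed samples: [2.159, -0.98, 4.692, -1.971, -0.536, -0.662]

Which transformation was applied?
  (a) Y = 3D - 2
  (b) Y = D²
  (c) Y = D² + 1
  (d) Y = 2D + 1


Checking option (a) Y = 3D - 2:
  D = 1.386 -> Y = 2.159 ✓
  D = 0.34 -> Y = -0.98 ✓
  D = 2.231 -> Y = 4.692 ✓
All samples match this transformation.

(a) 3D - 2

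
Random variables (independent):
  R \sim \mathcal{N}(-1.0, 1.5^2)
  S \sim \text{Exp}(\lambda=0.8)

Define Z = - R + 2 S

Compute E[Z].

E[Z] = -1*E[R] + 2*E[S]
E[R] = -1
E[S] = 1.25
E[Z] = -1*(-1) + 2*1.25 = 3.5

3.5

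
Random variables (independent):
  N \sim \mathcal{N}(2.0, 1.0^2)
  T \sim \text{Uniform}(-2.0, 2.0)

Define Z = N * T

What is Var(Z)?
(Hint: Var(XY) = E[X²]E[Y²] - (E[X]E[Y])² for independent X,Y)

Var(XY) = E[X²]E[Y²] - (E[X]E[Y])²
E[N] = 2, Var(N) = 1
E[T] = 0, Var(T) = 1.3333333
E[N²] = 1 + 2² = 5
E[T²] = 1.3333333 + 0² = 1.3333333
Var(Z) = 5*1.3333333 - (2*0)²
= 6.6666667 - 0 = 6.6666667

6.6666667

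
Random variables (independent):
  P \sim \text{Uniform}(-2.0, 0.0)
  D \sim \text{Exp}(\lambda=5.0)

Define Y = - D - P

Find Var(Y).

For independent RVs: Var(aX + bY) = a²Var(X) + b²Var(Y)
Var(P) = 0.33333333
Var(D) = 0.04
Var(Y) = (-1)²*0.33333333 + (-1)²*0.04
= 1*0.33333333 + 1*0.04 = 0.37333333

0.37333333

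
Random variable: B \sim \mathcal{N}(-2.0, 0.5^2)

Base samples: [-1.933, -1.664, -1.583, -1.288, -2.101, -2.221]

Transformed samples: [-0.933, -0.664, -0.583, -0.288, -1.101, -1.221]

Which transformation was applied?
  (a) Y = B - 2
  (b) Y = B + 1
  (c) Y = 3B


Checking option (b) Y = B + 1:
  B = -1.933 -> Y = -0.933 ✓
  B = -1.664 -> Y = -0.664 ✓
  B = -1.583 -> Y = -0.583 ✓
All samples match this transformation.

(b) B + 1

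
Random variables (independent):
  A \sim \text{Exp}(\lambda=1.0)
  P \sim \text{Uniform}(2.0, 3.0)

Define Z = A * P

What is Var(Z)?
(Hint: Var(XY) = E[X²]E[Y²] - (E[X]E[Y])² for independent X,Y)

Var(XY) = E[X²]E[Y²] - (E[X]E[Y])²
E[A] = 1, Var(A) = 1
E[P] = 2.5, Var(P) = 0.083333333
E[A²] = 1 + 1² = 2
E[P²] = 0.083333333 + 2.5² = 6.3333333
Var(Z) = 2*6.3333333 - (1*2.5)²
= 12.666667 - 6.25 = 6.4166667

6.4166667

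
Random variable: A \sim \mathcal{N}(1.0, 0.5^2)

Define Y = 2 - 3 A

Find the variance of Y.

For Y = aA + b: Var(Y) = a² * Var(A)
Var(A) = 0.5^2 = 0.25
Var(Y) = (-3)² * 0.25 = 9 * 0.25 = 2.25

2.25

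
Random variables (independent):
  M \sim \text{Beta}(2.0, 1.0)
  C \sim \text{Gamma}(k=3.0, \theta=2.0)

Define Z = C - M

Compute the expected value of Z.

E[Z] = -1*E[M] + 1*E[C]
E[M] = 0.66666667
E[C] = 6
E[Z] = -1*0.66666667 + 1*6 = 5.3333333

5.3333333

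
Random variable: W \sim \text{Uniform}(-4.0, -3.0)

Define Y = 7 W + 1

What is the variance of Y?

For Y = aW + b: Var(Y) = a² * Var(W)
Var(W) = (-3 + 4)^2/12 = 0.083333333
Var(Y) = 7² * 0.083333333 = 49 * 0.083333333 = 4.0833333

4.0833333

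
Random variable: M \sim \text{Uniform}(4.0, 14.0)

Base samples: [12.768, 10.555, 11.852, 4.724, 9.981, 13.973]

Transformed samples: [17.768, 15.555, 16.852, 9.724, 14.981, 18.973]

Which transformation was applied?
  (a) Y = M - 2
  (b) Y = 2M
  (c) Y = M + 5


Checking option (c) Y = M + 5:
  M = 12.768 -> Y = 17.768 ✓
  M = 10.555 -> Y = 15.555 ✓
  M = 11.852 -> Y = 16.852 ✓
All samples match this transformation.

(c) M + 5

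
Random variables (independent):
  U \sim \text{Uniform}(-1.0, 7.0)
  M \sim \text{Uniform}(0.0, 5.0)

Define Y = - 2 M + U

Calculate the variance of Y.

For independent RVs: Var(aX + bY) = a²Var(X) + b²Var(Y)
Var(U) = 5.3333333
Var(M) = 2.0833333
Var(Y) = 1²*5.3333333 + (-2)²*2.0833333
= 1*5.3333333 + 4*2.0833333 = 13.666667

13.666667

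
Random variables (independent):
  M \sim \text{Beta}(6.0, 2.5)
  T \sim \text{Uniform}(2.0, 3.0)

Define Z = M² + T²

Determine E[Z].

E[Z] = E[M²] + E[T²]
E[M²] = Var(M) + E[M]² = 0.021853943 + 0.4982699 = 0.52012384
E[T²] = Var(T) + E[T]² = 0.083333333 + 6.25 = 6.3333333
E[Z] = 0.52012384 + 6.3333333 = 6.8534572

6.8534572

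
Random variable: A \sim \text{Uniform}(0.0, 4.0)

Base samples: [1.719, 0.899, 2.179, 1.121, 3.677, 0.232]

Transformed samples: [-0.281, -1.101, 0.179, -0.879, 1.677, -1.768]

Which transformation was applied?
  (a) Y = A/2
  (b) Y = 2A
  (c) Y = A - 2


Checking option (c) Y = A - 2:
  A = 1.719 -> Y = -0.281 ✓
  A = 0.899 -> Y = -1.101 ✓
  A = 2.179 -> Y = 0.179 ✓
All samples match this transformation.

(c) A - 2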